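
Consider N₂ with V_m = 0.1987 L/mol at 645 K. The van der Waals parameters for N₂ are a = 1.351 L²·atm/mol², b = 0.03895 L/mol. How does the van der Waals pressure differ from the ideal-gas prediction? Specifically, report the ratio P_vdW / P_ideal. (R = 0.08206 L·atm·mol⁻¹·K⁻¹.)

P_vdW / P_ideal ≈ 1.115

Ideal: P_ideal = RT/V_m = (0.08206)(645)/0.1987 = 266.375 atm
vdW: P = RT/(V_m − b) − a/V_m² = 52.9287/0.159750 − 1.351/0.0394817 = 331.322 − 34.2184 = 297.104 atm
Ratio = 297.104/266.375 = 1.115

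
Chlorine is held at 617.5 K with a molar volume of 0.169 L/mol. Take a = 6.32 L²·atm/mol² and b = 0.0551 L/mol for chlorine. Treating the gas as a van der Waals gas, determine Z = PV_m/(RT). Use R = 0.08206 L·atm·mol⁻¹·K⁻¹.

Z ≈ 0.7457

P = RT/(V_m − b) − a/V_m² = (0.08206)(617.5)/(0.169 − 0.0551) − 6.32/(0.169)²
  = 50.672/0.11390 − 221.28 = 444.88 − 221.28 = 223.60 atm
Z = PV_m/(RT) = (223.60)(0.169)/((0.08206)(617.5)) = 37.788/50.672 = 0.7457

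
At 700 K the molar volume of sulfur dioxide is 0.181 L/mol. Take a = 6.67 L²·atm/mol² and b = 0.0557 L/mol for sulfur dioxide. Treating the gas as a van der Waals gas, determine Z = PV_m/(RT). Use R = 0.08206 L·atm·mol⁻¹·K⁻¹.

P = RT/(V_m − b) − a/V_m² = (0.08206)(700)/(0.181 − 0.0557) − 6.67/(0.181)²
  = 57.442/0.12530 − 203.60 = 458.44 − 203.60 = 254.84 atm
Z = PV_m/(RT) = (254.84)(0.181)/((0.08206)(700)) = 46.126/57.442 = 0.8030

Z ≈ 0.8030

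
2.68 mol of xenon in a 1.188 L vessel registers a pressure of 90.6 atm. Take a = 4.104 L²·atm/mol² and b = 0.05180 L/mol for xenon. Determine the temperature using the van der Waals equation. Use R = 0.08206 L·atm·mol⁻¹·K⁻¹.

T = (P + a n²/V²)(V − nb)/(nR)
P + a n²/V² = 90.6 + (4.104)(2.68)²/(1.188)² = 111.49 atm
V − nb = 1.188 − (2.68)(0.05180) = 1.0492 L
T = (111.49)(1.0492)/((2.68)(0.08206)) = 531.9 K

T ≈ 531.9 K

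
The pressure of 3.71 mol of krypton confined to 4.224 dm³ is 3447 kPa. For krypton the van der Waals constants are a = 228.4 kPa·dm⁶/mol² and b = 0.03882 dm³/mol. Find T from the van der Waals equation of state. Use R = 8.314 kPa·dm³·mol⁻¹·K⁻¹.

T ≈ 479.3 K

T = (P + a n²/V²)(V − nb)/(nR)
P + a n²/V² = 3447 + (228.4)(3.71)²/(4.224)² = 3623.2 kPa
V − nb = 4.224 − (3.71)(0.03882) = 4.0800 dm³
T = (3623.2)(4.0800)/((3.71)(8.314)) = 479.3 K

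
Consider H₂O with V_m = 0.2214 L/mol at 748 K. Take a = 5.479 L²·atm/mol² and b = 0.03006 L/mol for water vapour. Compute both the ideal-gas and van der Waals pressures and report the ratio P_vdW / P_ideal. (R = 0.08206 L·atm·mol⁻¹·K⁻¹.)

P_vdW / P_ideal ≈ 0.7539

Ideal: P_ideal = RT/V_m = (0.08206)(748)/0.2214 = 277.240 atm
vdW: P = RT/(V_m − b) − a/V_m² = 61.3809/0.191340 − 5.479/0.0490180 = 320.795 − 111.775 = 209.020 atm
Ratio = 209.020/277.240 = 0.7539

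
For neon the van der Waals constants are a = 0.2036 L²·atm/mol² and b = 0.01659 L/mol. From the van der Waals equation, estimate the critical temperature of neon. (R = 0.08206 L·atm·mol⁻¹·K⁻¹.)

T_c ≈ 44.31 K

For a van der Waals gas, T_c = 8a/(27Rb).
T_c = 8×0.2036/(27×0.08206×0.01659) = 1.6288/0.036757 = 44.31 K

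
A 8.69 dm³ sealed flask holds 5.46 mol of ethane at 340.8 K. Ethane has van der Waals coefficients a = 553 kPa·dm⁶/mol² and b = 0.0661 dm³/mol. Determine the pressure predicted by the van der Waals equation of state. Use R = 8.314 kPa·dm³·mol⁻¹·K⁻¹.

P ≈ 1639 kPa

P = nRT/(V − nb) − a n²/V²
nRT/(V − nb) = (5.46)(8.314)(340.8)/(8.69 − 5.46×0.0661) = 15470/8.3291 = 1857.3 kPa
a n²/V² = (553)(5.46)²/(8.69)² = 218.31 kPa
P = 1857.3 − 218.31 = 1639 kPa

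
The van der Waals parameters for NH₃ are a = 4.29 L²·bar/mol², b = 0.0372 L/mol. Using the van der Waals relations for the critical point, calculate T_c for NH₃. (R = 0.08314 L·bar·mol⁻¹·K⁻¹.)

T_c ≈ 411.0 K

For a van der Waals gas, T_c = 8a/(27Rb).
T_c = 8×4.29/(27×0.08314×0.0372) = 34.320/0.083506 = 411.0 K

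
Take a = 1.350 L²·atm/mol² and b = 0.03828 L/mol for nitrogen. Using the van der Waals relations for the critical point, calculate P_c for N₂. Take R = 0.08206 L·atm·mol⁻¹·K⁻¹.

P_c ≈ 34.12 atm

For a van der Waals gas, P_c = a/(27b²).
P_c = 1.350/(27×(0.03828)²) = 1.350/0.039565 = 34.12 atm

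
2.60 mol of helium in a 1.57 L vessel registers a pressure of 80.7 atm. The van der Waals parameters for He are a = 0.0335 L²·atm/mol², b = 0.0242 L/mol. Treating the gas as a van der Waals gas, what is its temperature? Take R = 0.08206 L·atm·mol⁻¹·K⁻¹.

T ≈ 570.7 K

T = (P + a n²/V²)(V − nb)/(nR)
P + a n²/V² = 80.7 + (0.0335)(2.60)²/(1.57)² = 80.792 atm
V − nb = 1.57 − (2.60)(0.0242) = 1.5071 L
T = (80.792)(1.5071)/((2.60)(0.08206)) = 570.7 K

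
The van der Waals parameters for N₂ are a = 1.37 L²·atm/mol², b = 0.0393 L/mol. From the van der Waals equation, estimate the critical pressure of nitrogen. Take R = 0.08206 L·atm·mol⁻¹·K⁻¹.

For a van der Waals gas, P_c = a/(27b²).
P_c = 1.37/(27×(0.0393)²) = 1.37/0.041701 = 32.85 atm

P_c ≈ 32.85 atm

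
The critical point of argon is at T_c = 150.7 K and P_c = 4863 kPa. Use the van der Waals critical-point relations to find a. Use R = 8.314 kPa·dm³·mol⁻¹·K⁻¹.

From T_c = 8a/(27Rb) and P_c = a/(27b²): a = 27 R² T_c²/(64 P_c).
a = 27×(8.314)²×(150.7)²/(64×4863) = 42384817/311232 = 136.2 kPa·dm⁶/mol²

a ≈ 136.2 kPa·dm⁶/mol²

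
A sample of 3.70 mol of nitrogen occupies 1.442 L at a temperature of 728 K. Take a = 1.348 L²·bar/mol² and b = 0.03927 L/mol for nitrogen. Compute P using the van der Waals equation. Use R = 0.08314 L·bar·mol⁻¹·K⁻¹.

P ≈ 163.8 bar

P = nRT/(V − nb) − a n²/V²
nRT/(V − nb) = (3.70)(0.08314)(728)/(1.442 − 3.70×0.03927) = 223.95/1.2967 = 172.71 bar
a n²/V² = (1.348)(3.70)²/(1.442)² = 8.8749 bar
P = 172.71 − 8.8749 = 163.8 bar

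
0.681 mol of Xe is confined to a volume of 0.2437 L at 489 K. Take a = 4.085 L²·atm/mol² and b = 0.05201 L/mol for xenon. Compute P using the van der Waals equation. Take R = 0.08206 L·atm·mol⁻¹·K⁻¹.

P = nRT/(V − nb) − a n²/V²
nRT/(V − nb) = (0.681)(0.08206)(489)/(0.2437 − 0.681×0.05201) = 27.327/0.20828 = 131.20 atm
a n²/V² = (4.085)(0.681)²/(0.2437)² = 31.899 atm
P = 131.20 − 31.899 = 99.30 atm

P ≈ 99.30 atm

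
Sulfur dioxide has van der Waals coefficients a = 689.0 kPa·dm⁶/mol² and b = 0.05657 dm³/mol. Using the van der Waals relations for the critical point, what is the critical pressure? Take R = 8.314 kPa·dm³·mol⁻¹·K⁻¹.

P_c ≈ 7974 kPa

For a van der Waals gas, P_c = a/(27b²).
P_c = 689.0/(27×(0.05657)²) = 689.0/0.086404 = 7974 kPa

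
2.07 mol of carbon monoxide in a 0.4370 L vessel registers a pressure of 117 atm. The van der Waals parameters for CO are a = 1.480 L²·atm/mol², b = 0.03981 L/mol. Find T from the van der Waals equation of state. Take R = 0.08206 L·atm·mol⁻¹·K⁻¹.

T ≈ 313.6 K

T = (P + a n²/V²)(V − nb)/(nR)
P + a n²/V² = 117 + (1.480)(2.07)²/(0.4370)² = 150.21 atm
V − nb = 0.4370 − (2.07)(0.03981) = 0.35459 L
T = (150.21)(0.35459)/((2.07)(0.08206)) = 313.6 K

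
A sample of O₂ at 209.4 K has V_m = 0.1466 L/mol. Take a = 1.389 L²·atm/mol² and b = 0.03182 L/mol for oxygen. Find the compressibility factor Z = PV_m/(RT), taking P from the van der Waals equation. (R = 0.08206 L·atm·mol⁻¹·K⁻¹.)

Z ≈ 0.7258

P = RT/(V_m − b) − a/V_m² = (0.08206)(209.4)/(0.1466 − 0.03182) − 1.389/(0.1466)²
  = 17.183/0.11478 − 64.630 = 149.70 − 64.630 = 85.07 atm
Z = PV_m/(RT) = (85.07)(0.1466)/((0.08206)(209.4)) = 12.471/17.183 = 0.7258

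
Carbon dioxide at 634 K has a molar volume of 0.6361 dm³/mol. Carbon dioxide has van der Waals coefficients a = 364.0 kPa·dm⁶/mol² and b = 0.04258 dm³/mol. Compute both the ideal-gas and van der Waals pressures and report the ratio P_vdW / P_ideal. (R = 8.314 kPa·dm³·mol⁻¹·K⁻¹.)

Ideal: P_ideal = RT/V_m = (8.314)(634)/0.6361 = 8286.55 kPa
vdW: P = RT/(V_m − b) − a/V_m² = 5271.08/0.593520 − 364.0/0.404623 = 8881.05 − 899.603 = 7981.45 kPa
Ratio = 7981.45/8286.55 = 0.9632

P_vdW / P_ideal ≈ 0.9632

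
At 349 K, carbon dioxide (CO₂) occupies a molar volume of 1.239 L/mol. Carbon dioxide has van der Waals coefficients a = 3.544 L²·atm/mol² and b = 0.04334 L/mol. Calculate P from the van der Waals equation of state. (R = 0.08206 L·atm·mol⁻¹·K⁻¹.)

P = RT/(V_m − b) − a/V_m²
RT/(V_m − b) = (0.08206)(349)/(1.239 − 0.04334) = 28.639/1.1957 = 23.952 atm
a/V_m² = 3.544/(1.239)² = 2.3086 atm
P = 23.952 − 2.3086 = 21.64 atm

P ≈ 21.64 atm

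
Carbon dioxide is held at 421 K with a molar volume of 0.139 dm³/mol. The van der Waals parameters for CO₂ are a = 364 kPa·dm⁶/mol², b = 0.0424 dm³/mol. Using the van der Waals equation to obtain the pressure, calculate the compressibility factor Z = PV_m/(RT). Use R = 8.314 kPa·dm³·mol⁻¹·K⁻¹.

P = RT/(V_m − b) − a/V_m² = (8.314)(421)/(0.139 − 0.0424) − 364/(0.139)²
  = 3500.2/0.096600 − 18840 = 36234 − 18840 = 17394 kPa
Z = PV_m/(RT) = (17394)(0.139)/((8.314)(421)) = 2417.8/3500.2 = 0.6908

Z ≈ 0.6908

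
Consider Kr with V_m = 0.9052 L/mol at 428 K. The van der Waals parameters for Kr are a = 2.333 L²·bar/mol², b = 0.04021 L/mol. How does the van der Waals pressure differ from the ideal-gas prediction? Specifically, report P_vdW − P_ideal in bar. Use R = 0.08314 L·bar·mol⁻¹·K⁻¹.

Ideal: P_ideal = RT/V_m = (0.08314)(428)/0.9052 = 39.3106 bar
vdW: P = RT/(V_m − b) − a/V_m² = 35.5839/0.864990 − 2.333/0.819387 = 41.1379 − 2.84725 = 38.2907 bar
ΔP = 38.2907 − 39.3106 = -1.020 bar

ΔP ≈ -1.020 bar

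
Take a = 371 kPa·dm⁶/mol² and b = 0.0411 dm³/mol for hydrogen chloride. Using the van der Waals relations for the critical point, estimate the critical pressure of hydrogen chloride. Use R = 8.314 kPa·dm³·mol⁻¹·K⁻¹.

For a van der Waals gas, P_c = a/(27b²).
P_c = 371/(27×(0.0411)²) = 371/0.045609 = 8134 kPa

P_c ≈ 8134 kPa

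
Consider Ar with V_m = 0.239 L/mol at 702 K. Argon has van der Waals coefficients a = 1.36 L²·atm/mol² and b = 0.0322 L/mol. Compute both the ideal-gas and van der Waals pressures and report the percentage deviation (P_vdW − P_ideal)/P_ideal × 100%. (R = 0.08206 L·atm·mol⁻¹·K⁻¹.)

5.69 %

Ideal: P_ideal = RT/V_m = (0.08206)(702)/0.239 = 241.030 atm
vdW: P = RT/(V_m − b) − a/V_m² = 57.6061/0.206800 − 1.36/0.0571210 = 278.559 − 23.8091 = 254.750 atm
% deviation = (254.750 − 241.030)/241.030 × 100% = 5.69%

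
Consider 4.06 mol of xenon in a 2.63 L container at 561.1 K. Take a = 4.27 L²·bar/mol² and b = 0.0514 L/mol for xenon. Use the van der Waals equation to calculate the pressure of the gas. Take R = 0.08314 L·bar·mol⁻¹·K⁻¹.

P ≈ 68.05 bar

P = nRT/(V − nb) − a n²/V²
nRT/(V − nb) = (4.06)(0.08314)(561.1)/(2.63 − 4.06×0.0514) = 189.40/2.4213 = 78.222 bar
a n²/V² = (4.27)(4.06)²/(2.63)² = 10.176 bar
P = 78.222 − 10.176 = 68.05 bar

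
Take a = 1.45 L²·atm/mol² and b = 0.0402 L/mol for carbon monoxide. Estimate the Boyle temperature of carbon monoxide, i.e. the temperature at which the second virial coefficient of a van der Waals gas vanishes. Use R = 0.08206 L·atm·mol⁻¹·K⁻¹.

For a van der Waals gas the second virial coefficient B₂ = b − a/(RT) vanishes at T_B = a/(Rb).
T_B = 1.45/(0.08206×0.0402) = 1.45/0.0032988 = 439.6 K

T_B ≈ 439.6 K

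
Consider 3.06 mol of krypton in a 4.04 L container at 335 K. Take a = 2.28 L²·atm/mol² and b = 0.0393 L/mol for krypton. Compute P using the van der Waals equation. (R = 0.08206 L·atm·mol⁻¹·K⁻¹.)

P ≈ 20.15 atm

P = nRT/(V − nb) − a n²/V²
nRT/(V − nb) = (3.06)(0.08206)(335)/(4.04 − 3.06×0.0393) = 84.120/3.9197 = 21.461 atm
a n²/V² = (2.28)(3.06)²/(4.04)² = 1.3080 atm
P = 21.461 − 1.3080 = 20.15 atm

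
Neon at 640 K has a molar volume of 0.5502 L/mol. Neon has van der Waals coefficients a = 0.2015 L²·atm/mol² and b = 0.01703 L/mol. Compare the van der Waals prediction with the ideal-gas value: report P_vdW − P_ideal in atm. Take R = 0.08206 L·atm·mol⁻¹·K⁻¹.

Ideal: P_ideal = RT/V_m = (0.08206)(640)/0.5502 = 95.4533 atm
vdW: P = RT/(V_m − b) − a/V_m² = 52.5184/0.533170 − 0.2015/0.302720 = 98.5022 − 0.665632 = 97.8366 atm
ΔP = 97.8366 − 95.4533 = 2.383 atm

ΔP ≈ 2.383 atm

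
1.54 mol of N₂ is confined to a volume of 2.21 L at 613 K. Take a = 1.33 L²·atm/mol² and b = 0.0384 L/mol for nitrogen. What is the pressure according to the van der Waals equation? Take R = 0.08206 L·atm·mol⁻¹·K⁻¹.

P ≈ 35.37 atm

P = nRT/(V − nb) − a n²/V²
nRT/(V − nb) = (1.54)(0.08206)(613)/(2.21 − 1.54×0.0384) = 77.466/2.1509 = 36.016 atm
a n²/V² = (1.33)(1.54)²/(2.21)² = 0.64582 atm
P = 36.016 − 0.64582 = 35.37 atm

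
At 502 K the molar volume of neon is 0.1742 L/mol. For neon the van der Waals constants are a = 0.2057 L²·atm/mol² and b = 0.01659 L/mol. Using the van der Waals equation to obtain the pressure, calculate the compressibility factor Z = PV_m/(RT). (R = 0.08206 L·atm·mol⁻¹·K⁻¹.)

P = RT/(V_m − b) − a/V_m² = (0.08206)(502)/(0.1742 − 0.01659) − 0.2057/(0.1742)²
  = 41.194/0.15761 − 6.7786 = 261.37 − 6.7786 = 254.59 atm
Z = PV_m/(RT) = (254.59)(0.1742)/((0.08206)(502)) = 44.350/41.194 = 1.077

Z ≈ 1.077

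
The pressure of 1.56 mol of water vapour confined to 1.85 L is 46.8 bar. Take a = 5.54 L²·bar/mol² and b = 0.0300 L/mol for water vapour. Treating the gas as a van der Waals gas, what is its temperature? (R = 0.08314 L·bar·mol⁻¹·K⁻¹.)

T = (P + a n²/V²)(V − nb)/(nR)
P + a n²/V² = 46.8 + (5.54)(1.56)²/(1.85)² = 50.739 bar
V − nb = 1.85 − (1.56)(0.0300) = 1.8032 L
T = (50.739)(1.8032)/((1.56)(0.08314)) = 705.4 K

T ≈ 705.4 K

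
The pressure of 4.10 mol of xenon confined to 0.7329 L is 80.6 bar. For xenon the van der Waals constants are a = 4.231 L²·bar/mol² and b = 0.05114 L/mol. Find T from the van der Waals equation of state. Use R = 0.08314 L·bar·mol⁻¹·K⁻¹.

T = (P + a n²/V²)(V − nb)/(nR)
P + a n²/V² = 80.6 + (4.231)(4.10)²/(0.7329)² = 213.01 bar
V − nb = 0.7329 − (4.10)(0.05114) = 0.52323 L
T = (213.01)(0.52323)/((4.10)(0.08314)) = 327.0 K

T ≈ 327.0 K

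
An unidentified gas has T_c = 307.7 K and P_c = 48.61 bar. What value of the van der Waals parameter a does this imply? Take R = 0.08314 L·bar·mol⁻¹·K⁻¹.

From T_c = 8a/(27Rb) and P_c = a/(27b²): a = 27 R² T_c²/(64 P_c).
a = 27×(0.08314)²×(307.7)²/(64×48.61) = 17670/3111.0 = 5.680 L²·bar/mol²

a ≈ 5.680 L²·bar/mol²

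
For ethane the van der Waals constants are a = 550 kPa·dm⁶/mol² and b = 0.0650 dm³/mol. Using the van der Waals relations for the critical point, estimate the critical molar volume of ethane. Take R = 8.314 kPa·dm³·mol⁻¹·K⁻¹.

V_m,c ≈ 0.1950 dm³/mol

For a van der Waals gas, V_m,c = 3b.
V_m,c = 3×0.0650 = 0.1950 dm³/mol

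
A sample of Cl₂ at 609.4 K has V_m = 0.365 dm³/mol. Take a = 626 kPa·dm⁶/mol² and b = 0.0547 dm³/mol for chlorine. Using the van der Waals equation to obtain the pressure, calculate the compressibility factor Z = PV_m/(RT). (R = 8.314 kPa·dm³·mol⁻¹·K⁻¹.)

P = RT/(V_m − b) − a/V_m² = (8.314)(609.4)/(0.365 − 0.0547) − 626/(0.365)²
  = 5066.6/0.31030 − 4698.8 = 16328 − 4698.8 = 11629 kPa
Z = PV_m/(RT) = (11629)(0.365)/((8.314)(609.4)) = 4244.6/5066.6 = 0.8378

Z ≈ 0.8378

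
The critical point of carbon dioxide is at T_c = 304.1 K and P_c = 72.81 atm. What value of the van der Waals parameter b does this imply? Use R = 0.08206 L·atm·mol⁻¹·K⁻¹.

b ≈ 0.04284 L/mol

From T_c = 8a/(27Rb) and P_c = a/(27b²): b = R T_c/(8 P_c).
b = (0.08206)(304.1)/(8×72.81) = 24.954/582.48 = 0.04284 L/mol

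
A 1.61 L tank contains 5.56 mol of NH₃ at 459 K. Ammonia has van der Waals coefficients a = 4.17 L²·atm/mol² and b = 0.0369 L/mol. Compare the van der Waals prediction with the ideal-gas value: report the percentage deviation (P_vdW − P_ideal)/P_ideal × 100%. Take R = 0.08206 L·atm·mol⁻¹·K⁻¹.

-23.63 %

Ideal: P_ideal = nRT/V = (5.56)(0.08206)(459)/1.61 = 130.075 atm
vdW: P = nRT/(V − nb) − a n²/V² = 209.420/1.40484 − 128.910/2.59210 = 149.070 − 49.7319 = 99.338 atm
% deviation = (99.338 − 130.075)/130.075 × 100% = -23.63%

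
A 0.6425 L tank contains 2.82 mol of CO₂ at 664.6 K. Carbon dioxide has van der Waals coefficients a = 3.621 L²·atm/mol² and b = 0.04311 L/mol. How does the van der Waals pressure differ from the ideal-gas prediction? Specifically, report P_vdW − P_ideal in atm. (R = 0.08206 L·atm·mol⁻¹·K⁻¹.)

Ideal: P_ideal = nRT/V = (2.82)(0.08206)(664.6)/0.6425 = 239.369 atm
vdW: P = nRT/(V − nb) − a n²/V² = 153.795/0.520930 − 28.7956/0.412806 = 295.232 − 69.7558 = 225.476 atm
ΔP = 225.476 − 239.369 = -13.89 atm

ΔP ≈ -13.89 atm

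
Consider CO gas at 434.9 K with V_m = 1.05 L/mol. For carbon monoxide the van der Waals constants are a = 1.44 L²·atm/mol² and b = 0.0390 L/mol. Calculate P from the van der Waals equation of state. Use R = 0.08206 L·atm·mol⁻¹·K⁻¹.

P = RT/(V_m − b) − a/V_m²
RT/(V_m − b) = (0.08206)(434.9)/(1.05 − 0.0390) = 35.688/1.0110 = 35.300 atm
a/V_m² = 1.44/(1.05)² = 1.3061 atm
P = 35.300 − 1.3061 = 33.99 atm

P ≈ 33.99 atm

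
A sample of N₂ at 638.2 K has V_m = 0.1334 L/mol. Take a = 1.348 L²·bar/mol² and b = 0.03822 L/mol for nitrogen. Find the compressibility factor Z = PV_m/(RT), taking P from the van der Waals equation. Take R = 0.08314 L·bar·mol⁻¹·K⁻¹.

Z ≈ 1.211

P = RT/(V_m − b) − a/V_m² = (0.08314)(638.2)/(0.1334 − 0.03822) − 1.348/(0.1334)²
  = 53.060/0.095180 − 75.749 = 557.47 − 75.749 = 481.72 bar
Z = PV_m/(RT) = (481.72)(0.1334)/((0.08314)(638.2)) = 64.261/53.060 = 1.211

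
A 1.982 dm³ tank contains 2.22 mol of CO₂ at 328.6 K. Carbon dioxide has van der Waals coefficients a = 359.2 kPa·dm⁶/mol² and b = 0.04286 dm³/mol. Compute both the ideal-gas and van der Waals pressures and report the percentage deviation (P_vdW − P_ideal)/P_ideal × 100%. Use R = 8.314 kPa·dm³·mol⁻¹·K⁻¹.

-9.68 %

Ideal: P_ideal = nRT/V = (2.22)(8.314)(328.6)/1.982 = 3060.04 kPa
vdW: P = nRT/(V − nb) − a n²/V² = 6065.00/1.88685 − 1770.28/3.92832 = 3214.35 − 450.646 = 2763.70 kPa
% deviation = (2763.70 − 3060.04)/3060.04 × 100% = -9.68%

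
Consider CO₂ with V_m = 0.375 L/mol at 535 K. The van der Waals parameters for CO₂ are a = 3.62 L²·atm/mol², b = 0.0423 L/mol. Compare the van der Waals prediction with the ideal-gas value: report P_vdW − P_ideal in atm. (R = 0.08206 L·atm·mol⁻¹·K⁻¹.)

ΔP ≈ -10.86 atm

Ideal: P_ideal = RT/V_m = (0.08206)(535)/0.375 = 117.072 atm
vdW: P = RT/(V_m − b) − a/V_m² = 43.9021/0.332700 − 3.62/0.140625 = 131.957 − 25.7422 = 106.215 atm
ΔP = 106.215 − 117.072 = -10.86 atm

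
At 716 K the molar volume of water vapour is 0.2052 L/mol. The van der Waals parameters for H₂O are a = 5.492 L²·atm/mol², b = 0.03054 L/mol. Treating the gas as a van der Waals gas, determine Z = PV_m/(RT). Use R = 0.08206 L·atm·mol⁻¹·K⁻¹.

Z ≈ 0.7193

P = RT/(V_m − b) − a/V_m² = (0.08206)(716)/(0.2052 − 0.03054) − 5.492/(0.2052)²
  = 58.755/0.17466 − 130.43 = 336.40 − 130.43 = 205.97 atm
Z = PV_m/(RT) = (205.97)(0.2052)/((0.08206)(716)) = 42.265/58.755 = 0.7193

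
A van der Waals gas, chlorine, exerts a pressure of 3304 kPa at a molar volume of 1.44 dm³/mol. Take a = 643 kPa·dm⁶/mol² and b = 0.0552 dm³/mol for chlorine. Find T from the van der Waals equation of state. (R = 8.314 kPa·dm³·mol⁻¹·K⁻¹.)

T ≈ 602.0 K

T = (P + a/V_m²)(V_m − b)/R
P + a/V_m² = 3304 + 643/(1.44)² = 3614.1 kPa
V_m − b = 1.44 − 0.0552 = 1.3848 dm³/mol
T = (3614.1)(1.3848)/8.314 = 602.0 K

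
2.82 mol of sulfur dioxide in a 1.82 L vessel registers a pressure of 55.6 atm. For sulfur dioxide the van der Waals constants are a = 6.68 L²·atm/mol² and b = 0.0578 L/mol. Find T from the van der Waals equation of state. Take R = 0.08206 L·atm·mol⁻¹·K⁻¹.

T ≈ 513.0 K

T = (P + a n²/V²)(V − nb)/(nR)
P + a n²/V² = 55.6 + (6.68)(2.82)²/(1.82)² = 71.637 atm
V − nb = 1.82 − (2.82)(0.0578) = 1.6570 L
T = (71.637)(1.6570)/((2.82)(0.08206)) = 513.0 K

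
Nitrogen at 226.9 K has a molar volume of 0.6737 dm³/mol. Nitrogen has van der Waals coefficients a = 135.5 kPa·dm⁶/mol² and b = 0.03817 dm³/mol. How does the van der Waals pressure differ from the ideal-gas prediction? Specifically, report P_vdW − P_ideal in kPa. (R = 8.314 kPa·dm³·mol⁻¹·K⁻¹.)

Ideal: P_ideal = RT/V_m = (8.314)(226.9)/0.6737 = 2800.13 kPa
vdW: P = RT/(V_m − b) − a/V_m² = 1886.45/0.635530 − 135.5/0.453872 = 2968.31 − 298.542 = 2669.77 kPa
ΔP = 2669.77 − 2800.13 = -130.4 kPa

ΔP ≈ -130.4 kPa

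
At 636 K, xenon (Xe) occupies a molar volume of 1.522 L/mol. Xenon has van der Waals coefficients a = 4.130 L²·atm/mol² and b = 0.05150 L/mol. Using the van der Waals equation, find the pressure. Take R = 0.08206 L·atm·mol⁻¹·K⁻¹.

P ≈ 33.71 atm

P = RT/(V_m − b) − a/V_m²
RT/(V_m − b) = (0.08206)(636)/(1.522 − 0.05150) = 52.190/1.4705 = 35.491 atm
a/V_m² = 4.130/(1.522)² = 1.7829 atm
P = 35.491 − 1.7829 = 33.71 atm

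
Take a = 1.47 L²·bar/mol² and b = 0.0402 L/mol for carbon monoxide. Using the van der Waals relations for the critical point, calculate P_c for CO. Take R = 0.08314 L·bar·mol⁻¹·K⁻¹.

For a van der Waals gas, P_c = a/(27b²).
P_c = 1.47/(27×(0.0402)²) = 1.47/0.043633 = 33.69 bar

P_c ≈ 33.69 bar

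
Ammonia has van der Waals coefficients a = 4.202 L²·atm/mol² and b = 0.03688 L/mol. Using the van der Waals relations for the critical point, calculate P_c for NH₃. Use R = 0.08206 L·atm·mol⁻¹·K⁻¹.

For a van der Waals gas, P_c = a/(27b²).
P_c = 4.202/(27×(0.03688)²) = 4.202/0.036724 = 114.4 atm

P_c ≈ 114.4 atm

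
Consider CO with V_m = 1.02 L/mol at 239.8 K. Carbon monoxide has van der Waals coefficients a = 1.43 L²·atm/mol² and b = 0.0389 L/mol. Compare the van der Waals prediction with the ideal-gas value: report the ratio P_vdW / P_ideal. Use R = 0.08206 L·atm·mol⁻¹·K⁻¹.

P_vdW / P_ideal ≈ 0.9684

Ideal: P_ideal = RT/V_m = (0.08206)(239.8)/1.02 = 19.2921 atm
vdW: P = RT/(V_m − b) − a/V_m² = 19.6780/0.981100 − 1.43/1.04040 = 20.0571 − 1.37447 = 18.6826 atm
Ratio = 18.6826/19.2921 = 0.9684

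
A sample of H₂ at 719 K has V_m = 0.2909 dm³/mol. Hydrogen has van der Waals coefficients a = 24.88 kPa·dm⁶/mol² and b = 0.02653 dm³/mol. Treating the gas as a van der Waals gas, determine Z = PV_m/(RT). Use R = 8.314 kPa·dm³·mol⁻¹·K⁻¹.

Z ≈ 1.086

P = RT/(V_m − b) − a/V_m² = (8.314)(719)/(0.2909 − 0.02653) − 24.88/(0.2909)²
  = 5977.8/0.26437 − 294.01 = 22611 − 294.01 = 22317 kPa
Z = PV_m/(RT) = (22317)(0.2909)/((8.314)(719)) = 6492.0/5977.8 = 1.086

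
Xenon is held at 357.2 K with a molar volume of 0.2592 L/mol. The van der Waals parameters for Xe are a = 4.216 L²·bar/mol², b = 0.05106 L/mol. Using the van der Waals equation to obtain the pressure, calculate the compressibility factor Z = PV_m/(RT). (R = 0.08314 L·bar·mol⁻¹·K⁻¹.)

Z ≈ 0.6976

P = RT/(V_m − b) − a/V_m² = (0.08314)(357.2)/(0.2592 − 0.05106) − 4.216/(0.2592)²
  = 29.698/0.20814 − 62.752 = 142.68 − 62.752 = 79.93 bar
Z = PV_m/(RT) = (79.93)(0.2592)/((0.08314)(357.2)) = 20.718/29.698 = 0.6976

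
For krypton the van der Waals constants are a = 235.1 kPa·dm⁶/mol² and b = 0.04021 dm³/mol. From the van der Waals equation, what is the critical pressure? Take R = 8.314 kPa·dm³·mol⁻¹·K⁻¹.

For a van der Waals gas, P_c = a/(27b²).
P_c = 235.1/(27×(0.04021)²) = 235.1/0.043655 = 5385 kPa

P_c ≈ 5385 kPa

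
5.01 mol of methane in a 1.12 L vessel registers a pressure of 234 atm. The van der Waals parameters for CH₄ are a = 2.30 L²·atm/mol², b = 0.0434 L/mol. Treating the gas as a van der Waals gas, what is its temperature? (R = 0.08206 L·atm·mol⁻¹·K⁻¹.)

T ≈ 614.8 K

T = (P + a n²/V²)(V − nb)/(nR)
P + a n²/V² = 234 + (2.30)(5.01)²/(1.12)² = 280.02 atm
V − nb = 1.12 − (5.01)(0.0434) = 0.90257 L
T = (280.02)(0.90257)/((5.01)(0.08206)) = 614.8 K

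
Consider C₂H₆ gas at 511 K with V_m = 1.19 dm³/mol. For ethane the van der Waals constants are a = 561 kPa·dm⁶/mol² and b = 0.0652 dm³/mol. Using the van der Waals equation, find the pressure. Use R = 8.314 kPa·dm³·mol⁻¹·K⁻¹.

P = RT/(V_m − b) − a/V_m²
RT/(V_m − b) = (8.314)(511)/(1.19 − 0.0652) = 4248.5/1.1248 = 3777.1 kPa
a/V_m² = 561/(1.19)² = 396.16 kPa
P = 3777.1 − 396.16 = 3381 kPa

P ≈ 3381 kPa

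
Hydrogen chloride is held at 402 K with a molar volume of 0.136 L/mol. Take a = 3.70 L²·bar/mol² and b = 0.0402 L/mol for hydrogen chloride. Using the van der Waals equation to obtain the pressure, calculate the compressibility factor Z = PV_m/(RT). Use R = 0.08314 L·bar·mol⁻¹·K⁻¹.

P = RT/(V_m − b) − a/V_m² = (0.08314)(402)/(0.136 − 0.0402) − 3.70/(0.136)²
  = 33.422/0.095800 − 200.04 = 348.87 − 200.04 = 148.83 bar
Z = PV_m/(RT) = (148.83)(0.136)/((0.08314)(402)) = 20.241/33.422 = 0.6056

Z ≈ 0.6056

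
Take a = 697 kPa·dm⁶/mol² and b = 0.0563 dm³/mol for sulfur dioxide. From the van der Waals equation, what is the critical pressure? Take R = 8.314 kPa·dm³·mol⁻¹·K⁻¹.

P_c ≈ 8144 kPa

For a van der Waals gas, P_c = a/(27b²).
P_c = 697/(27×(0.0563)²) = 697/0.085582 = 8144 kPa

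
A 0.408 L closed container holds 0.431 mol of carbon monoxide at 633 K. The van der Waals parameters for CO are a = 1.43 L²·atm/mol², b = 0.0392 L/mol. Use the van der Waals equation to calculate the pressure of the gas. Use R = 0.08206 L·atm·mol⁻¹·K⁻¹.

P = nRT/(V − nb) − a n²/V²
nRT/(V − nb) = (0.431)(0.08206)(633)/(0.408 − 0.431×0.0392) = 22.388/0.39110 = 57.244 atm
a n²/V² = (1.43)(0.431)²/(0.408)² = 1.5958 atm
P = 57.244 − 1.5958 = 55.65 atm

P ≈ 55.65 atm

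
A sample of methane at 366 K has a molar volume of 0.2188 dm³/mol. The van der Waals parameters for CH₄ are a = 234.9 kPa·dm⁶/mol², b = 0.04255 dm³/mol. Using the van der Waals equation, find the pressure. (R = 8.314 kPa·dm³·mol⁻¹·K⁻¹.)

P = RT/(V_m − b) − a/V_m²
RT/(V_m − b) = (8.314)(366)/(0.2188 − 0.04255) = 3042.9/0.17625 = 17265 kPa
a/V_m² = 234.9/(0.2188)² = 4906.7 kPa
P = 17265 − 4906.7 = 12358 kPa

P ≈ 12358 kPa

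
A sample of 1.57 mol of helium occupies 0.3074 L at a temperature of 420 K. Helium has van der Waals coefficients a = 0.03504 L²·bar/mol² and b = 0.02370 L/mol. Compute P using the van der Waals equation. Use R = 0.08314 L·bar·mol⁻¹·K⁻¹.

P ≈ 202.0 bar

P = nRT/(V − nb) − a n²/V²
nRT/(V − nb) = (1.57)(0.08314)(420)/(0.3074 − 1.57×0.02370) = 54.823/0.27019 = 202.91 bar
a n²/V² = (0.03504)(1.57)²/(0.3074)² = 0.91402 bar
P = 202.91 − 0.91402 = 202.0 bar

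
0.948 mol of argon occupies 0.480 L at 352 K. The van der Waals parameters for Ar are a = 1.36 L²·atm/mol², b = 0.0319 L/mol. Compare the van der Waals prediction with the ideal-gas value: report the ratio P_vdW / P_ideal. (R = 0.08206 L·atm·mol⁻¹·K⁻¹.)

P_vdW / P_ideal ≈ 0.9742

Ideal: P_ideal = nRT/V = (0.948)(0.08206)(352)/0.480 = 57.0481 atm
vdW: P = nRT/(V − nb) − a n²/V² = 27.3831/0.449759 − 1.22224/0.230400 = 60.8839 − 5.30486 = 55.5790 atm
Ratio = 55.5790/57.0481 = 0.9742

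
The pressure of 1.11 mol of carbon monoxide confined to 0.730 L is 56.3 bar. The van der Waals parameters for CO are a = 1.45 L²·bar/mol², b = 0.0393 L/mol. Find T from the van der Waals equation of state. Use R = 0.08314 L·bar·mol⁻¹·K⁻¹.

T = (P + a n²/V²)(V − nb)/(nR)
P + a n²/V² = 56.3 + (1.45)(1.11)²/(0.730)² = 59.652 bar
V − nb = 0.730 − (1.11)(0.0393) = 0.68638 L
T = (59.652)(0.68638)/((1.11)(0.08314)) = 443.7 K

T ≈ 443.7 K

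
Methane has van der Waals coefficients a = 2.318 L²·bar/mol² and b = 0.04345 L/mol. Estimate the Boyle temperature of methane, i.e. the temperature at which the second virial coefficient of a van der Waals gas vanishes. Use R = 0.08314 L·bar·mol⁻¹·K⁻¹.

T_B ≈ 641.7 K

For a van der Waals gas the second virial coefficient B₂ = b − a/(RT) vanishes at T_B = a/(Rb).
T_B = 2.318/(0.08314×0.04345) = 2.318/0.0036124 = 641.7 K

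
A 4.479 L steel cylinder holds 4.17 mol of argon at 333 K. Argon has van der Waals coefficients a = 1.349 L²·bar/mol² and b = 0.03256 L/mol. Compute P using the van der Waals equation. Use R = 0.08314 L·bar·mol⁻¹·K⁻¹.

P = nRT/(V − nb) − a n²/V²
nRT/(V − nb) = (4.17)(0.08314)(333)/(4.479 − 4.17×0.03256) = 115.45/4.3432 = 26.582 bar
a n²/V² = (1.349)(4.17)²/(4.479)² = 1.1693 bar
P = 26.582 − 1.1693 = 25.41 bar

P ≈ 25.41 bar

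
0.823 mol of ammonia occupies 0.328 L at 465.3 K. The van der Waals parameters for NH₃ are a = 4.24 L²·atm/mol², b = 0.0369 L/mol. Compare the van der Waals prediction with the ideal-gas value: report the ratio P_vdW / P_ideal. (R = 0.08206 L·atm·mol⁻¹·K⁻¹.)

P_vdW / P_ideal ≈ 0.8234

Ideal: P_ideal = nRT/V = (0.823)(0.08206)(465.3)/0.328 = 95.8055 atm
vdW: P = nRT/(V − nb) − a n²/V² = 31.4242/0.297631 − 2.87187/0.107584 = 105.581 − 26.6942 = 78.887 atm
Ratio = 78.887/95.8055 = 0.8234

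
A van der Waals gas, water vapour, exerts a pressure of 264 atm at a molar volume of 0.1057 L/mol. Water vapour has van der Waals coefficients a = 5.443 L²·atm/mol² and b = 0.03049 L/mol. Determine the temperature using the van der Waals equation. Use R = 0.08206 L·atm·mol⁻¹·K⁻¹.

T ≈ 688.5 K

T = (P + a/V_m²)(V_m − b)/R
P + a/V_m² = 264 + 5.443/(0.1057)² = 751.18 atm
V_m − b = 0.1057 − 0.03049 = 0.075210 L/mol
T = (751.18)(0.075210)/0.08206 = 688.5 K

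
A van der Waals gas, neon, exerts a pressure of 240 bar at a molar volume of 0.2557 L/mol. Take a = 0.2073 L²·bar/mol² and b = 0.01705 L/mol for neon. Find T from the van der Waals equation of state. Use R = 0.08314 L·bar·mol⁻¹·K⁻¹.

T ≈ 698.0 K

T = (P + a/V_m²)(V_m − b)/R
P + a/V_m² = 240 + 0.2073/(0.2557)² = 243.17 bar
V_m − b = 0.2557 − 0.01705 = 0.23865 L/mol
T = (243.17)(0.23865)/0.08314 = 698.0 K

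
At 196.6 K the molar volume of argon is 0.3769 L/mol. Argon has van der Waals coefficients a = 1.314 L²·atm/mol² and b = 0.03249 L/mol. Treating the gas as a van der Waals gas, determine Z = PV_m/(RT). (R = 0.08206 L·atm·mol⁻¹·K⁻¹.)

Z ≈ 0.8782

P = RT/(V_m − b) − a/V_m² = (0.08206)(196.6)/(0.3769 − 0.03249) − 1.314/(0.3769)²
  = 16.133/0.34441 − 9.2500 = 46.842 − 9.2500 = 37.592 atm
Z = PV_m/(RT) = (37.592)(0.3769)/((0.08206)(196.6)) = 14.168/16.133 = 0.8782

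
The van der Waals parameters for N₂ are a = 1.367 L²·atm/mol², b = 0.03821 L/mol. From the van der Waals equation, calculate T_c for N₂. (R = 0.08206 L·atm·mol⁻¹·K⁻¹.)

For a van der Waals gas, T_c = 8a/(27Rb).
T_c = 8×1.367/(27×0.08206×0.03821) = 10.936/0.084659 = 129.2 K

T_c ≈ 129.2 K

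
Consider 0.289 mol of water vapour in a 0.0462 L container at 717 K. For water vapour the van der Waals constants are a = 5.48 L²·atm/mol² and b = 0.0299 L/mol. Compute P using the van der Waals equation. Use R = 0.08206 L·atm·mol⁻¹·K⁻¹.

P = nRT/(V − nb) − a n²/V²
nRT/(V − nb) = (0.289)(0.08206)(717)/(0.0462 − 0.289×0.0299) = 17.004/0.037559 = 452.73 atm
a n²/V² = (5.48)(0.289)²/(0.0462)² = 214.43 atm
P = 452.73 − 214.43 = 238.3 atm

P ≈ 238.3 atm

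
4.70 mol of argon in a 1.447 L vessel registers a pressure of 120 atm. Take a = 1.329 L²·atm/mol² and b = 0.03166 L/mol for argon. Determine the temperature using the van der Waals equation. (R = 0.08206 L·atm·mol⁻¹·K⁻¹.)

T ≈ 451.1 K

T = (P + a n²/V²)(V − nb)/(nR)
P + a n²/V² = 120 + (1.329)(4.70)²/(1.447)² = 134.02 atm
V − nb = 1.447 − (4.70)(0.03166) = 1.2982 L
T = (134.02)(1.2982)/((4.70)(0.08206)) = 451.1 K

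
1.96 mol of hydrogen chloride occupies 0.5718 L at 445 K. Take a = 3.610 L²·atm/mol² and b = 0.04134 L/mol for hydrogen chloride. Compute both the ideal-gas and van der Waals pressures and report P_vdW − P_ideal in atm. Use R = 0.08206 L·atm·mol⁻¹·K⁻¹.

ΔP ≈ -21.75 atm

Ideal: P_ideal = nRT/V = (1.96)(0.08206)(445)/0.5718 = 125.171 atm
vdW: P = nRT/(V − nb) − a n²/V² = 71.5727/0.490774 − 13.8682/0.326955 = 145.836 − 42.4162 = 103.420 atm
ΔP = 103.420 − 125.171 = -21.75 atm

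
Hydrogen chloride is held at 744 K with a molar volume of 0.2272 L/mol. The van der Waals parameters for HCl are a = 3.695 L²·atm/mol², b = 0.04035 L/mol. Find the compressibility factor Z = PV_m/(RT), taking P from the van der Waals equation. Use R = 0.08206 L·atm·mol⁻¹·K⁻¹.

Z ≈ 0.9496

P = RT/(V_m − b) − a/V_m² = (0.08206)(744)/(0.2272 − 0.04035) − 3.695/(0.2272)²
  = 61.053/0.18685 − 71.581 = 326.75 − 71.581 = 255.17 atm
Z = PV_m/(RT) = (255.17)(0.2272)/((0.08206)(744)) = 57.975/61.053 = 0.9496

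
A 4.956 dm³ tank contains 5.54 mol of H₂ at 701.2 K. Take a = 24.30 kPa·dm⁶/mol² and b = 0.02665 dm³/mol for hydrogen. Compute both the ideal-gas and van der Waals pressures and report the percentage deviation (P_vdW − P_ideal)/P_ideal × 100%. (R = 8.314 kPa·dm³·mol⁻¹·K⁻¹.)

2.60 %

Ideal: P_ideal = nRT/V = (5.54)(8.314)(701.2)/4.956 = 6516.74 kPa
vdW: P = nRT/(V − nb) − a n²/V² = 32297.0/4.80836 − 745.806/24.5619 = 6716.84 − 30.3643 = 6686.48 kPa
% deviation = (6686.48 − 6516.74)/6516.74 × 100% = 2.60%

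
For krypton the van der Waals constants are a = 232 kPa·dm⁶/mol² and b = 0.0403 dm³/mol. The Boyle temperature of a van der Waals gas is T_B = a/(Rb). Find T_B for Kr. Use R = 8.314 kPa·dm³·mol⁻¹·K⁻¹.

T_B ≈ 692.4 K

For a van der Waals gas the second virial coefficient B₂ = b − a/(RT) vanishes at T_B = a/(Rb).
T_B = 232/(8.314×0.0403) = 232/0.33505 = 692.4 K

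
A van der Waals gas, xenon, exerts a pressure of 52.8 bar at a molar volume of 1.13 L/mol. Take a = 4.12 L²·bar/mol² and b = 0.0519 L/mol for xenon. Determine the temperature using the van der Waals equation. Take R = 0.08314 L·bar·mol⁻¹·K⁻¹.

T ≈ 726.5 K

T = (P + a/V_m²)(V_m − b)/R
P + a/V_m² = 52.8 + 4.12/(1.13)² = 56.027 bar
V_m − b = 1.13 − 0.0519 = 1.0781 L/mol
T = (56.027)(1.0781)/0.08314 = 726.5 K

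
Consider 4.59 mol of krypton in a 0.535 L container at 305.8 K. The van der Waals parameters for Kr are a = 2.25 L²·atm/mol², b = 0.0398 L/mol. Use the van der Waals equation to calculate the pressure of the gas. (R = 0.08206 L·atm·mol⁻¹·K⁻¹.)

P = nRT/(V − nb) − a n²/V²
nRT/(V − nb) = (4.59)(0.08206)(305.8)/(0.535 − 4.59×0.0398) = 115.18/0.35232 = 326.92 atm
a n²/V² = (2.25)(4.59)²/(0.535)² = 165.62 atm
P = 326.92 − 165.62 = 161.3 atm

P ≈ 161.3 atm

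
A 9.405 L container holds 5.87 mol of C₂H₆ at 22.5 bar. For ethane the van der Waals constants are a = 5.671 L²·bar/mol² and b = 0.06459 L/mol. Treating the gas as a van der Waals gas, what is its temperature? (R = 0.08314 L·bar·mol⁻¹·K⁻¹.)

T = (P + a n²/V²)(V − nb)/(nR)
P + a n²/V² = 22.5 + (5.671)(5.87)²/(9.405)² = 24.709 bar
V − nb = 9.405 − (5.87)(0.06459) = 9.0259 L
T = (24.709)(9.0259)/((5.87)(0.08314)) = 457.0 K

T ≈ 457.0 K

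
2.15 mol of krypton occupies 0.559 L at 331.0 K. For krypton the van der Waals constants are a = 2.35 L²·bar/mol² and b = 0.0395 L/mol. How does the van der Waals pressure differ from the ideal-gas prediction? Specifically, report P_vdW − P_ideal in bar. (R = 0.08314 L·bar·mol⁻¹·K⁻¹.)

ΔP ≈ -15.80 bar

Ideal: P_ideal = nRT/V = (2.15)(0.08314)(331.0)/0.559 = 105.844 bar
vdW: P = nRT/(V − nb) − a n²/V² = 59.1666/0.474075 − 10.8629/0.312481 = 124.804 − 34.7634 = 90.041 bar
ΔP = 90.041 − 105.844 = -15.80 bar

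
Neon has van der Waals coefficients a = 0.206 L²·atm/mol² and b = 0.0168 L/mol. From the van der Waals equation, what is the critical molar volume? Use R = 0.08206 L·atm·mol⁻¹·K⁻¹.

V_m,c ≈ 0.05040 L/mol

For a van der Waals gas, V_m,c = 3b.
V_m,c = 3×0.0168 = 0.05040 L/mol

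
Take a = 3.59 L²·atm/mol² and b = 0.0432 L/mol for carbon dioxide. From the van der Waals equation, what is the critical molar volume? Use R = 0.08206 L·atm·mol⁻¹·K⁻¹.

V_m,c ≈ 0.1296 L/mol

For a van der Waals gas, V_m,c = 3b.
V_m,c = 3×0.0432 = 0.1296 L/mol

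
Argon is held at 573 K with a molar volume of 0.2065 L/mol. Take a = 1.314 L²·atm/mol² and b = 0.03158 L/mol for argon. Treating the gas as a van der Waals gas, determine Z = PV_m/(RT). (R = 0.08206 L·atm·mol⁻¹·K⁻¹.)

P = RT/(V_m − b) − a/V_m² = (0.08206)(573)/(0.2065 − 0.03158) − 1.314/(0.2065)²
  = 47.020/0.17492 − 30.815 = 268.81 − 30.815 = 238.00 atm
Z = PV_m/(RT) = (238.00)(0.2065)/((0.08206)(573)) = 49.147/47.020 = 1.045

Z ≈ 1.045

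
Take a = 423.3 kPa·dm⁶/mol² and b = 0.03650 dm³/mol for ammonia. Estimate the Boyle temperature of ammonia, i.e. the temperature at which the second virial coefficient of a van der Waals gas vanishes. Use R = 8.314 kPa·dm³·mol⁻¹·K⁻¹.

For a van der Waals gas the second virial coefficient B₂ = b − a/(RT) vanishes at T_B = a/(Rb).
T_B = 423.3/(8.314×0.03650) = 423.3/0.30346 = 1395 K

T_B ≈ 1395 K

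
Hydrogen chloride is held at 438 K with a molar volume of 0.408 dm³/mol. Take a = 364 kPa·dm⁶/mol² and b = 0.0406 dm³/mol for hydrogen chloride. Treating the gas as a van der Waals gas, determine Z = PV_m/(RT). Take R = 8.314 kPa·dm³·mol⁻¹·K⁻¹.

P = RT/(V_m − b) − a/V_m² = (8.314)(438)/(0.408 − 0.0406) − 364/(0.408)²
  = 3641.5/0.36740 − 2186.7 = 9911.5 − 2186.7 = 7724.8 kPa
Z = PV_m/(RT) = (7724.8)(0.408)/((8.314)(438)) = 3151.7/3641.5 = 0.8655

Z ≈ 0.8655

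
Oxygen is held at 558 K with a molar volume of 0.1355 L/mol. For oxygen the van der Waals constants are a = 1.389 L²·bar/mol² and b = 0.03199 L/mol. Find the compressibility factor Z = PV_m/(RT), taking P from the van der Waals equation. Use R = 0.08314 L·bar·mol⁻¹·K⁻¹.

P = RT/(V_m − b) − a/V_m² = (0.08314)(558)/(0.1355 − 0.03199) − 1.389/(0.1355)²
  = 46.392/0.10351 − 75.653 = 448.19 − 75.653 = 372.54 bar
Z = PV_m/(RT) = (372.54)(0.1355)/((0.08314)(558)) = 50.479/46.392 = 1.088

Z ≈ 1.088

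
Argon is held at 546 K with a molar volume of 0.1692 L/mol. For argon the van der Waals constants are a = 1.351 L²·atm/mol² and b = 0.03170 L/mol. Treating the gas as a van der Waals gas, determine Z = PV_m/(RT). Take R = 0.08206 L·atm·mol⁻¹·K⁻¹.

Z ≈ 1.052

P = RT/(V_m − b) − a/V_m² = (0.08206)(546)/(0.1692 − 0.03170) − 1.351/(0.1692)²
  = 44.805/0.13750 − 47.191 = 325.85 − 47.191 = 278.66 atm
Z = PV_m/(RT) = (278.66)(0.1692)/((0.08206)(546)) = 47.149/44.805 = 1.052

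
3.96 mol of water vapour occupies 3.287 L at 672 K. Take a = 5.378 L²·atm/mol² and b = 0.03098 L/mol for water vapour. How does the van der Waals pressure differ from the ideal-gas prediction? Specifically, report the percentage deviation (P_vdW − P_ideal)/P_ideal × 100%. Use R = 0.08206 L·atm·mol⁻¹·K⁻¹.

-7.87 %

Ideal: P_ideal = nRT/V = (3.96)(0.08206)(672)/3.287 = 66.4349 atm
vdW: P = nRT/(V − nb) − a n²/V² = 218.372/3.16432 − 84.3356/10.8044 = 69.0107 − 7.80567 = 61.2050 atm
% deviation = (61.2050 − 66.4349)/66.4349 × 100% = -7.87%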